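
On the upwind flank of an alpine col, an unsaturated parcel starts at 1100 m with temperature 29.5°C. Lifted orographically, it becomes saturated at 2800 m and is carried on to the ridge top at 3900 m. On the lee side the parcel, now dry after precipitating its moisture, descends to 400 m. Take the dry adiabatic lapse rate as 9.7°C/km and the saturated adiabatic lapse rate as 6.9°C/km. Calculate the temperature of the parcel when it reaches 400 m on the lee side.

From 1100 m to 2800 m (dry): cools by 9.7 × 1.7 = 16.49°C, giving 13.01°C.
From 2800 m to 3900 m (saturated): cools by 6.9 × 1.1 = 7.59°C, giving 5.42°C.
From 3900 m to 400 m (dry descent): warms by 9.7 × 3.5 = 33.95°C, giving 39.37°C.

39.37°C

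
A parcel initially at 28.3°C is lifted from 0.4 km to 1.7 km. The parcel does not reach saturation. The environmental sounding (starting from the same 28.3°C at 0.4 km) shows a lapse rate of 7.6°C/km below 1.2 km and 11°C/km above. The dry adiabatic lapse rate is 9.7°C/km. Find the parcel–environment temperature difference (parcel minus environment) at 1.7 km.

Parcel:
  Dry to 1700 m: -9.7 × 1.3 km = -12.61°C, so T = 15.69°C.
Environment:
  Environment, lower layer to 1200 m: -7.6 × 0.8 km = -6.08°C, so T = 22.22°C.
  Environment, upper layer to 1700 m: -11 × 0.5 km = -5.5°C, so T = 16.72°C.
T_parcel − T_env = 15.69 − 16.72 = -1.03°C

-1.03°C (parcel cooler than environment)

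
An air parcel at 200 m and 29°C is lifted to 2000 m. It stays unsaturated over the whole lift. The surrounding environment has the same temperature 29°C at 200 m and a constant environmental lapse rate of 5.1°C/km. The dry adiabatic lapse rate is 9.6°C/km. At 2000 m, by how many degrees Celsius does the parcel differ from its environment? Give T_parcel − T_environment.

Parcel:
  From 200 m to 2000 m (dry): cools by 9.6 × 1.8 = 17.28°C, giving 11.72°C.
Environment:
  From 200 m to 2000 m (environment): cools by 5.1 × 1.8 = 9.18°C, giving 19.82°C.
T_parcel − T_env = 11.72 − 19.82 = -8.1°C

-8.1°C (parcel cooler than environment)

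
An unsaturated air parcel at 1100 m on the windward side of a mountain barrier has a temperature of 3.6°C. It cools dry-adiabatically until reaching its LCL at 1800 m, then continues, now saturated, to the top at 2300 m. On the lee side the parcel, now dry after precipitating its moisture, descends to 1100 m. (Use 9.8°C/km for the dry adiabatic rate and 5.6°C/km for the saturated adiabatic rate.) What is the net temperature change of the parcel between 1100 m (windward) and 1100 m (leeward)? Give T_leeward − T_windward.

+2.1°C

Dry to 1800 m: -9.8 × 0.7 km = -6.86°C, so T = -3.26°C.
Saturated to 2300 m: -5.6 × 0.5 km = -2.8°C, so T = -6.06°C.
Dry descent to 1100 m: +9.8 × 1.2 km = +11.76°C, so T = 5.7°C.
Net change vs windward start: 5.7 − 3.6 = +2.1°C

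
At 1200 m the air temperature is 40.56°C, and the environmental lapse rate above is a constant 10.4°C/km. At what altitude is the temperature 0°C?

5100 m

Height above start = (40.56 − 0) / 10.4 = 3.9 km
Altitude = 1200 m + 3900 m = 5100 m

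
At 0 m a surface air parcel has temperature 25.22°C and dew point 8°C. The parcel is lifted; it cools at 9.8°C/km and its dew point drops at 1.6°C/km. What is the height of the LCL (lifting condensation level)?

2100 m

T and T_d converge at 9.8 − 1.6 = 8.2°C per km
Height above start = (25.22 − 8) / 8.2 = 2.1 km
LCL altitude = 0 m + 2100 m = 2100 m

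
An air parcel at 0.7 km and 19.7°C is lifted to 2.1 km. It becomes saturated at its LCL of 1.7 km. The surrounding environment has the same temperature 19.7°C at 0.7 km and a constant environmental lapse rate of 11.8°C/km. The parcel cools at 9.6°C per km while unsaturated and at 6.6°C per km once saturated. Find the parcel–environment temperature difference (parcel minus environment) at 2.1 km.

Parcel:
  From 700 m to 1700 m (dry): cools by 9.6 × 1 = 9.6°C, giving 10.1°C.
  From 1700 m to 2100 m (saturated): cools by 6.6 × 0.4 = 2.64°C, giving 7.46°C.
Environment:
  From 700 m to 2100 m (environment): cools by 11.8 × 1.4 = 16.52°C, giving 3.18°C.
T_parcel − T_env = 7.46 − 3.18 = +4.28°C

+4.28°C (parcel warmer than environment)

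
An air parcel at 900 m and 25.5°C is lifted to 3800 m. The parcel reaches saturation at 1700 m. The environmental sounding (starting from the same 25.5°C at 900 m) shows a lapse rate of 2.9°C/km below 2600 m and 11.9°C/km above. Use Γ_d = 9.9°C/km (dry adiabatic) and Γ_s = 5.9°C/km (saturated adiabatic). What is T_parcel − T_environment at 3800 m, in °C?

-1.1°C (parcel cooler than environment)

Parcel:
  Dry to 1700 m: -9.9 × 0.8 km = -7.92°C, so T = 17.58°C.
  Saturated to 3800 m: -5.9 × 2.1 km = -12.39°C, so T = 5.19°C.
Environment:
  Environment, lower layer to 2600 m: -2.9 × 1.7 km = -4.93°C, so T = 20.57°C.
  Environment, upper layer to 3800 m: -11.9 × 1.2 km = -14.28°C, so T = 6.29°C.
T_parcel − T_env = 5.19 − 6.29 = -1.1°C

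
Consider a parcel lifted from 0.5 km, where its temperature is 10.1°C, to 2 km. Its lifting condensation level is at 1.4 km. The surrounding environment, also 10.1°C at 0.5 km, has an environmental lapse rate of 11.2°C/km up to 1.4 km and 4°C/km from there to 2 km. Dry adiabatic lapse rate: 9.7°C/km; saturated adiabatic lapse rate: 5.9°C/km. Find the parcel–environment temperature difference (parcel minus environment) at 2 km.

Parcel:
  From 500 m to 1400 m (dry): cools by 9.7 × 0.9 = 8.73°C, giving 1.37°C.
  From 1400 m to 2000 m (saturated): cools by 5.9 × 0.6 = 3.54°C, giving -2.17°C.
Environment:
  From 500 m to 1400 m (environment, lower layer): cools by 11.2 × 0.9 = 10.08°C, giving 0.02°C.
  From 1400 m to 2000 m (environment, upper layer): cools by 4 × 0.6 = 2.4°C, giving -2.38°C.
T_parcel − T_env = -2.17 − (-2.38) = +0.21°C

+0.21°C (parcel warmer than environment)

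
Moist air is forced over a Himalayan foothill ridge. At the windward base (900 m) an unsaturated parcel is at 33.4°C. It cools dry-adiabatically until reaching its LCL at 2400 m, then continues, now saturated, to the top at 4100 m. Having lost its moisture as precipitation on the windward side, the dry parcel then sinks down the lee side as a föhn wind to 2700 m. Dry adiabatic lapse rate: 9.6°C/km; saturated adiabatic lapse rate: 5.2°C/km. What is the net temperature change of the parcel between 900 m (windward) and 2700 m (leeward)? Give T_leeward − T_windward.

-9.8°C

900–2400 m, dry: Δz = 1.5 km ⇒ ΔT = -14.4°C; T = 19°C
2400–4100 m, saturated: Δz = 1.7 km ⇒ ΔT = -8.84°C; T = 10.16°C
4100–2700 m, dry descent: Δz = 1.4 km ⇒ ΔT = +13.44°C; T = 23.6°C
Net change vs windward start: 23.6 − 33.4 = -9.8°C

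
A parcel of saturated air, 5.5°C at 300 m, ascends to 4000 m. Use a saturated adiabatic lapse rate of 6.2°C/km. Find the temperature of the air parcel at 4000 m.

-17.44°C

300 → 4000 m (saturated adiabatic, 6.2°C/km): ΔT = -6.2 × 3.7 = -22.94°C → T = -17.44°C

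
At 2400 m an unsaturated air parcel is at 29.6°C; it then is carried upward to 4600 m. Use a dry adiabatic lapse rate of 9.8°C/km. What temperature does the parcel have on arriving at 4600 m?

2400 → 4600 m (dry adiabatic, 9.8°C/km): ΔT = -9.8 × 2.2 = -21.56°C → T = 8.04°C

8.04°C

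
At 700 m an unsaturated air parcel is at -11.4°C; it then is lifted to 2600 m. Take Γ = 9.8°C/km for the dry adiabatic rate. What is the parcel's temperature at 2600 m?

-30.02°C

700–2600 m, dry adiabatic: Δz = 1.9 km ⇒ ΔT = -18.62°C; T = -30.02°C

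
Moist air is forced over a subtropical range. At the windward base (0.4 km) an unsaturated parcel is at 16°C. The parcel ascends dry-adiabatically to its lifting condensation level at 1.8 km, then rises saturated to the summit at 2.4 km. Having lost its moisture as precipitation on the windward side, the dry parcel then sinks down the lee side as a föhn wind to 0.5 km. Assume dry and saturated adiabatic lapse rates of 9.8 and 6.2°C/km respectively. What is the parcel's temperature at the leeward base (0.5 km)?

17.18°C

From 400 m to 1800 m (dry): cools by 9.8 × 1.4 = 13.72°C, giving 2.28°C.
From 1800 m to 2400 m (saturated): cools by 6.2 × 0.6 = 3.72°C, giving -1.44°C.
From 2400 m to 500 m (dry descent): warms by 9.8 × 1.9 = 18.62°C, giving 17.18°C.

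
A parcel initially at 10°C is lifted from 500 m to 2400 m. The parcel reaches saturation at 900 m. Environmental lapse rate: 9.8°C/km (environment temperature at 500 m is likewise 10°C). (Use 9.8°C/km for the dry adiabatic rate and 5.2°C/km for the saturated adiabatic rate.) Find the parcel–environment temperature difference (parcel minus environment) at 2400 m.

+6.9°C (parcel warmer than environment)

Parcel:
  From 500 m to 900 m (dry): cools by 9.8 × 0.4 = 3.92°C, giving 6.08°C.
  From 900 m to 2400 m (saturated): cools by 5.2 × 1.5 = 7.8°C, giving -1.72°C.
Environment:
  From 500 m to 2400 m (environment): cools by 9.8 × 1.9 = 18.62°C, giving -8.62°C.
T_parcel − T_env = -1.72 − (-8.62) = +6.9°C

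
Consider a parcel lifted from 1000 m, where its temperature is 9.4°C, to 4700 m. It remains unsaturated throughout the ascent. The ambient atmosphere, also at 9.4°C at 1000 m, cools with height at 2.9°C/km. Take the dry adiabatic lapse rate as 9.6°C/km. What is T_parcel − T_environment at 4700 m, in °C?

-24.79°C (parcel cooler than environment)

Parcel:
  Dry to 4700 m: -9.6 × 3.7 km = -35.52°C, so T = -26.12°C.
Environment:
  Environment to 4700 m: -2.9 × 3.7 km = -10.73°C, so T = -1.33°C.
T_parcel − T_env = -26.12 − (-1.33) = -24.79°C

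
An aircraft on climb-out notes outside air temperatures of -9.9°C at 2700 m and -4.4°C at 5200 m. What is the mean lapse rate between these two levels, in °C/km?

Γ = −ΔT/Δz = (-9.9 − (-4.4)) / (5200 − 2700) m
  = -5.5°C / 2.5 km = -2.2°C/km

-2.2°C/km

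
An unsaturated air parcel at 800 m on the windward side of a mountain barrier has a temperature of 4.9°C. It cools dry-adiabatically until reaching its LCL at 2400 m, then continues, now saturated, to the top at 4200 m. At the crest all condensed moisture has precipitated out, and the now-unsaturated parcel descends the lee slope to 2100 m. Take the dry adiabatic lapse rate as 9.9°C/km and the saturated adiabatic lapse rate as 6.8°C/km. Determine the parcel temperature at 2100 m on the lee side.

-2.39°C

Dry to 2400 m: -9.9 × 1.6 km = -15.84°C, so T = -10.94°C.
Saturated to 4200 m: -6.8 × 1.8 km = -12.24°C, so T = -23.18°C.
Dry descent to 2100 m: +9.9 × 2.1 km = +20.79°C, so T = -2.39°C.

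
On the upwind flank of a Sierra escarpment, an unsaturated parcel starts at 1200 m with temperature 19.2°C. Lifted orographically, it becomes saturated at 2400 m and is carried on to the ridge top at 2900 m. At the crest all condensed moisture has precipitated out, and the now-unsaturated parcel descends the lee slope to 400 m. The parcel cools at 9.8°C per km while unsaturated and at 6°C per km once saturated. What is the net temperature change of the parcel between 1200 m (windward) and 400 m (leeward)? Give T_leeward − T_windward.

+9.74°C

1200–2400 m, dry: Δz = 1.2 km ⇒ ΔT = -11.76°C; T = 7.44°C
2400–2900 m, saturated: Δz = 0.5 km ⇒ ΔT = -3°C; T = 4.44°C
2900–400 m, dry descent: Δz = 2.5 km ⇒ ΔT = +24.5°C; T = 28.94°C
Net change vs windward start: 28.94 − 19.2 = +9.74°C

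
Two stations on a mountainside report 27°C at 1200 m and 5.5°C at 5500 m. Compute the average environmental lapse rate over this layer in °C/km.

Γ = −ΔT/Δz = (27 − 5.5) / (5500 − 1200) m
  = 21.5°C / 4.3 km = 5°C/km

5°C/km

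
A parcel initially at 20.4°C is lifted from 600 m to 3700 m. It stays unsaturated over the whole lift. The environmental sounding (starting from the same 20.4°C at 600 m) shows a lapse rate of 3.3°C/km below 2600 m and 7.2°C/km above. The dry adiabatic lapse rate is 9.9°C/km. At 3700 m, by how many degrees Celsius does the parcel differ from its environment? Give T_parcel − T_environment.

-16.17°C (parcel cooler than environment)

Parcel:
  600–3700 m, dry: Δz = 3.1 km ⇒ ΔT = -30.69°C; T = -10.29°C
Environment:
  600–2600 m, environment, lower layer: Δz = 2 km ⇒ ΔT = -6.6°C; T = 13.8°C
  2600–3700 m, environment, upper layer: Δz = 1.1 km ⇒ ΔT = -7.92°C; T = 5.88°C
T_parcel − T_env = -10.29 − 5.88 = -16.17°C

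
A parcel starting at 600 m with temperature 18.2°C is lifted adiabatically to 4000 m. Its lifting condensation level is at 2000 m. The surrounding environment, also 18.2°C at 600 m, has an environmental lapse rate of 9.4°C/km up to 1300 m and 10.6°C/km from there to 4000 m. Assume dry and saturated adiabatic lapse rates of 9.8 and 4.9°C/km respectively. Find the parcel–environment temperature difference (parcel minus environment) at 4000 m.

Parcel:
  Dry to 2000 m: -9.8 × 1.4 km = -13.72°C, so T = 4.48°C.
  Saturated to 4000 m: -4.9 × 2 km = -9.8°C, so T = -5.32°C.
Environment:
  Environment, lower layer to 1300 m: -9.4 × 0.7 km = -6.58°C, so T = 11.62°C.
  Environment, upper layer to 4000 m: -10.6 × 2.7 km = -28.62°C, so T = -17°C.
T_parcel − T_env = -5.32 − (-17) = +11.68°C

+11.68°C (parcel warmer than environment)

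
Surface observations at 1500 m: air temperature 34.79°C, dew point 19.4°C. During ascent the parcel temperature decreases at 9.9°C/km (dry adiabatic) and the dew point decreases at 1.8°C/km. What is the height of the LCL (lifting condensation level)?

T and T_d converge at 9.9 − 1.8 = 8.1°C per km
Height above start = (34.79 − 19.4) / 8.1 = 1.9 km
LCL altitude = 1500 m + 1900 m = 3400 m

3400 m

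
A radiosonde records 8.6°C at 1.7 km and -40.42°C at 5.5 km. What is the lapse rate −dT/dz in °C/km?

12.9°C/km

Γ = −ΔT/Δz = (8.6 − (-40.42)) / (5500 − 1700) m
  = 49.02°C / 3.8 km = 12.9°C/km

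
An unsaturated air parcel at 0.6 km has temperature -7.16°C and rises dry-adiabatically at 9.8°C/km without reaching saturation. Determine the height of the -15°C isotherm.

1.4 km

Height above start = (-7.16 − (-15)) / 9.8 = 0.8 km
Altitude = 600 m + 800 m = 1400 m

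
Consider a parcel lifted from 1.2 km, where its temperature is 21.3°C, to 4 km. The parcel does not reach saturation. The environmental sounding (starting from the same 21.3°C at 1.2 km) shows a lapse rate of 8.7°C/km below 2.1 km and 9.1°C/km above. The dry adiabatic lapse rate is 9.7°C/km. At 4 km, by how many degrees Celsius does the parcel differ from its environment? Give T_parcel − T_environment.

Parcel:
  1200 → 4000 m (dry, 9.7°C/km): ΔT = -9.7 × 2.8 = -27.16°C → T = -5.86°C
Environment:
  1200 → 2100 m (environment, lower layer, 8.7°C/km): ΔT = -8.7 × 0.9 = -7.83°C → T = 13.47°C
  2100 → 4000 m (environment, upper layer, 9.1°C/km): ΔT = -9.1 × 1.9 = -17.29°C → T = -3.82°C
T_parcel − T_env = -5.86 − (-3.82) = -2.04°C

-2.04°C (parcel cooler than environment)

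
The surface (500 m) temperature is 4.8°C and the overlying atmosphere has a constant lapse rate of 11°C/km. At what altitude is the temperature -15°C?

Height above start = (4.8 − (-15)) / 11 = 1.8 km
Altitude = 500 m + 1800 m = 2300 m

2300 m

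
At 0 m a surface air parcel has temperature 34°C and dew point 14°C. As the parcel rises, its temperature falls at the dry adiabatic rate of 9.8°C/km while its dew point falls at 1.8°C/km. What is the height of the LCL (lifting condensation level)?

2500 m

T and T_d converge at 9.8 − 1.8 = 8°C per km
Height above start = (34 − 14) / 8 = 2.5 km
LCL altitude = 0 m + 2500 m = 2500 m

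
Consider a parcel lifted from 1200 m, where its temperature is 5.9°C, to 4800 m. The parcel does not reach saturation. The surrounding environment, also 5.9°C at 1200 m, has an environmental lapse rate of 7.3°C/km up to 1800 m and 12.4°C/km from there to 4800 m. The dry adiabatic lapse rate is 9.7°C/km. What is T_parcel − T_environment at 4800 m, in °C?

Parcel:
  1200–4800 m, dry: Δz = 3.6 km ⇒ ΔT = -34.92°C; T = -29.02°C
Environment:
  1200–1800 m, environment, lower layer: Δz = 0.6 km ⇒ ΔT = -4.38°C; T = 1.52°C
  1800–4800 m, environment, upper layer: Δz = 3 km ⇒ ΔT = -37.2°C; T = -35.68°C
T_parcel − T_env = -29.02 − (-35.68) = +6.66°C

+6.66°C (parcel warmer than environment)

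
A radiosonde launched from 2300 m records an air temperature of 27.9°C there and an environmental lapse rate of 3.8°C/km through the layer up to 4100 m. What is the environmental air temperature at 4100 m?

21.06°C

Environmental to 4100 m: -3.8 × 1.8 km = -6.84°C, so T = 21.06°C.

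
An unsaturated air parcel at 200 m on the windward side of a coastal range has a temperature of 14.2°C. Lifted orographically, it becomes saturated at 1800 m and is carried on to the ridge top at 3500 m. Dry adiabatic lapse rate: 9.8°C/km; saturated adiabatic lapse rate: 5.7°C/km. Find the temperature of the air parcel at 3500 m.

-11.17°C

200 → 1800 m (dry, 9.8°C/km): ΔT = -9.8 × 1.6 = -15.68°C → T = -1.48°C
1800 → 3500 m (saturated, 5.7°C/km): ΔT = -5.7 × 1.7 = -9.69°C → T = -11.17°C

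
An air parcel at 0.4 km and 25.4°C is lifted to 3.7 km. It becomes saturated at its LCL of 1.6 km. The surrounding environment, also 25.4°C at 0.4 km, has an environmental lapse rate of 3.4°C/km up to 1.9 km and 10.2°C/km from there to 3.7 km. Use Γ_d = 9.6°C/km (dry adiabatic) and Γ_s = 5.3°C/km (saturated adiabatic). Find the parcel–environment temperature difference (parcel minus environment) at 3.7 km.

Parcel:
  From 400 m to 1600 m (dry): cools by 9.6 × 1.2 = 11.52°C, giving 13.88°C.
  From 1600 m to 3700 m (saturated): cools by 5.3 × 2.1 = 11.13°C, giving 2.75°C.
Environment:
  From 400 m to 1900 m (environment, lower layer): cools by 3.4 × 1.5 = 5.1°C, giving 20.3°C.
  From 1900 m to 3700 m (environment, upper layer): cools by 10.2 × 1.8 = 18.36°C, giving 1.94°C.
T_parcel − T_env = 2.75 − 1.94 = +0.81°C

+0.81°C (parcel warmer than environment)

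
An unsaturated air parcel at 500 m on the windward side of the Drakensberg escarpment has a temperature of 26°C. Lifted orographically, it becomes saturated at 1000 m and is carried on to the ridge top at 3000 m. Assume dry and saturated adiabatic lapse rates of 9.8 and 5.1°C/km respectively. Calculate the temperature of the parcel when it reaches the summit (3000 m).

10.9°C

500 → 1000 m (dry, 9.8°C/km): ΔT = -9.8 × 0.5 = -4.9°C → T = 21.1°C
1000 → 3000 m (saturated, 5.1°C/km): ΔT = -5.1 × 2 = -10.2°C → T = 10.9°C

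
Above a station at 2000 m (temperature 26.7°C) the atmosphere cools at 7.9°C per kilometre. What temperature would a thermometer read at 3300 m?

2000–3300 m, environmental: Δz = 1.3 km ⇒ ΔT = -10.27°C; T = 16.43°C

16.43°C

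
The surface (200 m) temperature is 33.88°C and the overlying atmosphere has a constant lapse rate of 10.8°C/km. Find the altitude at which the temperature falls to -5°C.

3800 m

Height above start = (33.88 − (-5)) / 10.8 = 3.6 km
Altitude = 200 m + 3600 m = 3800 m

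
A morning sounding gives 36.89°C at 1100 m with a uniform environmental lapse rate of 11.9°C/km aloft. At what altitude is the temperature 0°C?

4200 m

Height above start = (36.89 − 0) / 11.9 = 3.1 km
Altitude = 1100 m + 3100 m = 4200 m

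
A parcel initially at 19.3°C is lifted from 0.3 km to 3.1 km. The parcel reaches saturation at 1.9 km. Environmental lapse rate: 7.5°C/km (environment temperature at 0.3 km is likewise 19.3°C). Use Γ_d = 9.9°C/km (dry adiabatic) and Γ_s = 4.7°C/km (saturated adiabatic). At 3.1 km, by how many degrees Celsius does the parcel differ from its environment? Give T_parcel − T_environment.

-0.48°C (parcel cooler than environment)

Parcel:
  300 → 1900 m (dry, 9.9°C/km): ΔT = -9.9 × 1.6 = -15.84°C → T = 3.46°C
  1900 → 3100 m (saturated, 4.7°C/km): ΔT = -4.7 × 1.2 = -5.64°C → T = -2.18°C
Environment:
  300 → 3100 m (environment, 7.5°C/km): ΔT = -7.5 × 2.8 = -21°C → T = -1.7°C
T_parcel − T_env = -2.18 − (-1.7) = -0.48°C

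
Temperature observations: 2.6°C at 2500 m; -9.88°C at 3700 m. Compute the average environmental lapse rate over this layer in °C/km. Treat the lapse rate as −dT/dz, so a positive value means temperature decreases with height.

Γ = −ΔT/Δz = (2.6 − (-9.88)) / (3700 − 2500) m
  = 12.48°C / 1.2 km = 10.4°C/km

10.4°C/km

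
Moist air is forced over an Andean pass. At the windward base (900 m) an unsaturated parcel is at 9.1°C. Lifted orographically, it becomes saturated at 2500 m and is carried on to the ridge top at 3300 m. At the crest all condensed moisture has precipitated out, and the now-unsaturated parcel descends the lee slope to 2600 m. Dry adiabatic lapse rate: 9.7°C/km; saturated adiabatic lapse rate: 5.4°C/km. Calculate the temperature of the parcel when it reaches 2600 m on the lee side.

-3.95°C

From 900 m to 2500 m (dry): cools by 9.7 × 1.6 = 15.52°C, giving -6.42°C.
From 2500 m to 3300 m (saturated): cools by 5.4 × 0.8 = 4.32°C, giving -10.74°C.
From 3300 m to 2600 m (dry descent): warms by 9.7 × 0.7 = 6.79°C, giving -3.95°C.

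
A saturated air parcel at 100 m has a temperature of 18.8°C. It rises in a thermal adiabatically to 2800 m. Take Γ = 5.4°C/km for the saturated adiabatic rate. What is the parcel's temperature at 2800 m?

Saturated adiabatic to 2800 m: -5.4 × 2.7 km = -14.58°C, so T = 4.22°C.

4.22°C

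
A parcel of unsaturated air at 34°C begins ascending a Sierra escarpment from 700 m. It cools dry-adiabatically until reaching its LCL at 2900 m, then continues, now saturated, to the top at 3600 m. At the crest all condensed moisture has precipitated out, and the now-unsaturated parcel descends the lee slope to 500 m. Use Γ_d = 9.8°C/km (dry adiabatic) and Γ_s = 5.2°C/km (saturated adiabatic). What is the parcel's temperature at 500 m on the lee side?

39.18°C

From 700 m to 2900 m (dry): cools by 9.8 × 2.2 = 21.56°C, giving 12.44°C.
From 2900 m to 3600 m (saturated): cools by 5.2 × 0.7 = 3.64°C, giving 8.8°C.
From 3600 m to 500 m (dry descent): warms by 9.8 × 3.1 = 30.38°C, giving 39.18°C.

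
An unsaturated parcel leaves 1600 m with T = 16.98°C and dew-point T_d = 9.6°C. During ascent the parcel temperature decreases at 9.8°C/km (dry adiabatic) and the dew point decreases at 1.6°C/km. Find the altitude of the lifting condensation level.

T and T_d converge at 9.8 − 1.6 = 8.2°C per km
Height above start = (16.98 − 9.6) / 8.2 = 0.9 km
LCL altitude = 1600 m + 900 m = 2500 m

2500 m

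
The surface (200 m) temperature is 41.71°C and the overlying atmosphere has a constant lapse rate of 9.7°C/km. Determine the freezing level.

Height above start = (41.71 − 0) / 9.7 = 4.3 km
Altitude = 200 m + 4300 m = 4500 m

4500 m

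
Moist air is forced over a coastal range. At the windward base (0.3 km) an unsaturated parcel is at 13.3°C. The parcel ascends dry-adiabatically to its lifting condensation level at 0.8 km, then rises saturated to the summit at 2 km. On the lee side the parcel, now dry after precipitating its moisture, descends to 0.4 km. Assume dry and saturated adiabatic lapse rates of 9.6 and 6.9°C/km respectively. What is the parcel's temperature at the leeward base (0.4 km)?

15.58°C

From 300 m to 800 m (dry): cools by 9.6 × 0.5 = 4.8°C, giving 8.5°C.
From 800 m to 2000 m (saturated): cools by 6.9 × 1.2 = 8.28°C, giving 0.22°C.
From 2000 m to 400 m (dry descent): warms by 9.6 × 1.6 = 15.36°C, giving 15.58°C.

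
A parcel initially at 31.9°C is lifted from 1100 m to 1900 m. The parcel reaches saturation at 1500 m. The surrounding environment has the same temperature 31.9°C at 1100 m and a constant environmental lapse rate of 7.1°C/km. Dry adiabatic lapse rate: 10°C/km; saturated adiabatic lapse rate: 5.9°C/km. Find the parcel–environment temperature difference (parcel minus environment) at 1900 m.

Parcel:
  From 1100 m to 1500 m (dry): cools by 10 × 0.4 = 4°C, giving 27.9°C.
  From 1500 m to 1900 m (saturated): cools by 5.9 × 0.4 = 2.36°C, giving 25.54°C.
Environment:
  From 1100 m to 1900 m (environment): cools by 7.1 × 0.8 = 5.68°C, giving 26.22°C.
T_parcel − T_env = 25.54 − 26.22 = -0.68°C

-0.68°C (parcel cooler than environment)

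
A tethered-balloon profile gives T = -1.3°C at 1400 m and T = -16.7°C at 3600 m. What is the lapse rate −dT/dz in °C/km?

7°C/km

Γ = −ΔT/Δz = (-1.3 − (-16.7)) / (3600 − 1400) m
  = 15.4°C / 2.2 km = 7°C/km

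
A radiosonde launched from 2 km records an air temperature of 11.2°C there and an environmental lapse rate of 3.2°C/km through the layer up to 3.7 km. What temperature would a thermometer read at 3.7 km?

2000–3700 m, environmental: Δz = 1.7 km ⇒ ΔT = -5.44°C; T = 5.76°C

5.76°C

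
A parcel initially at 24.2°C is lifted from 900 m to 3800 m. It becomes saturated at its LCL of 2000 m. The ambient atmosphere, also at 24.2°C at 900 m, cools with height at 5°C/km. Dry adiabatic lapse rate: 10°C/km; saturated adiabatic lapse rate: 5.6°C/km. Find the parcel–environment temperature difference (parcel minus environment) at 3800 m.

Parcel:
  900 → 2000 m (dry, 10°C/km): ΔT = -10 × 1.1 = -11°C → T = 13.2°C
  2000 → 3800 m (saturated, 5.6°C/km): ΔT = -5.6 × 1.8 = -10.08°C → T = 3.12°C
Environment:
  900 → 3800 m (environment, 5°C/km): ΔT = -5 × 2.9 = -14.5°C → T = 9.7°C
T_parcel − T_env = 3.12 − 9.7 = -6.58°C

-6.58°C (parcel cooler than environment)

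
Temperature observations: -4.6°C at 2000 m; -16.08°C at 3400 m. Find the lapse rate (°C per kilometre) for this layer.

Γ = −ΔT/Δz = (-4.6 − (-16.08)) / (3400 − 2000) m
  = 11.48°C / 1.4 km = 8.2°C/km

8.2°C/km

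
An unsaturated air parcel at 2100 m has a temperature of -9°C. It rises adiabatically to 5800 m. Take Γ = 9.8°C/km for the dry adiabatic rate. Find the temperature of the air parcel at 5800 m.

-45.26°C

2100–5800 m, dry adiabatic: Δz = 3.7 km ⇒ ΔT = -36.26°C; T = -45.26°C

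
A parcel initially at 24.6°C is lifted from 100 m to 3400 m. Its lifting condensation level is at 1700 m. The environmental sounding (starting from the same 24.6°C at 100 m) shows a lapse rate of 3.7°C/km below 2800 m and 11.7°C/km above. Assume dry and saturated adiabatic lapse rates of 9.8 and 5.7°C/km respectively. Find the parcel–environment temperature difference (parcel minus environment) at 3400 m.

Parcel:
  From 100 m to 1700 m (dry): cools by 9.8 × 1.6 = 15.68°C, giving 8.92°C.
  From 1700 m to 3400 m (saturated): cools by 5.7 × 1.7 = 9.69°C, giving -0.77°C.
Environment:
  From 100 m to 2800 m (environment, lower layer): cools by 3.7 × 2.7 = 9.99°C, giving 14.61°C.
  From 2800 m to 3400 m (environment, upper layer): cools by 11.7 × 0.6 = 7.02°C, giving 7.59°C.
T_parcel − T_env = -0.77 − 7.59 = -8.36°C

-8.36°C (parcel cooler than environment)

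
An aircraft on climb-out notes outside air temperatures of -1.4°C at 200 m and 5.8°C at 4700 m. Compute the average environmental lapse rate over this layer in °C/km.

Γ = −ΔT/Δz = (-1.4 − 5.8) / (4700 − 200) m
  = -7.2°C / 4.5 km = -1.6°C/km

-1.6°C/km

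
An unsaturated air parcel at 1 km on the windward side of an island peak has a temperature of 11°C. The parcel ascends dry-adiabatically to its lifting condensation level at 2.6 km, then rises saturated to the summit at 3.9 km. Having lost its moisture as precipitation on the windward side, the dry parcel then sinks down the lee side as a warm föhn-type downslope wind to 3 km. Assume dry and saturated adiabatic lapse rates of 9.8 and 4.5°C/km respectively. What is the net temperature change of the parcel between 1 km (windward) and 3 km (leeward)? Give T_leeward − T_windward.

-12.71°C

1000 → 2600 m (dry, 9.8°C/km): ΔT = -9.8 × 1.6 = -15.68°C → T = -4.68°C
2600 → 3900 m (saturated, 4.5°C/km): ΔT = -4.5 × 1.3 = -5.85°C → T = -10.53°C
3900 → 3000 m (dry descent, 9.8°C/km): ΔT = +9.8 × 0.9 = +8.82°C → T = -1.71°C
Net change vs windward start: -1.71 − 11 = -12.71°C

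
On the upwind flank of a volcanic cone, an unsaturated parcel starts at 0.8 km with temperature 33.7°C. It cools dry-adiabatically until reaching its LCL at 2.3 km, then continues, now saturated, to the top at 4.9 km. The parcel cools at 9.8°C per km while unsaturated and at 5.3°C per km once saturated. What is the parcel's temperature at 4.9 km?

From 800 m to 2300 m (dry): cools by 9.8 × 1.5 = 14.7°C, giving 19°C.
From 2300 m to 4900 m (saturated): cools by 5.3 × 2.6 = 13.78°C, giving 5.22°C.

5.22°C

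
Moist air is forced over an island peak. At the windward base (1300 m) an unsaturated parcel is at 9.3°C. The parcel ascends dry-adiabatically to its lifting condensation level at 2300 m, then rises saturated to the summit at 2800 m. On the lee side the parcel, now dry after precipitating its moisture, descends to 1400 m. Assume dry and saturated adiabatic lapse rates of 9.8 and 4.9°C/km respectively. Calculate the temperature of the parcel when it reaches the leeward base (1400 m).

10.77°C

Dry to 2300 m: -9.8 × 1 km = -9.8°C, so T = -0.5°C.
Saturated to 2800 m: -4.9 × 0.5 km = -2.45°C, so T = -2.95°C.
Dry descent to 1400 m: +9.8 × 1.4 km = +13.72°C, so T = 10.77°C.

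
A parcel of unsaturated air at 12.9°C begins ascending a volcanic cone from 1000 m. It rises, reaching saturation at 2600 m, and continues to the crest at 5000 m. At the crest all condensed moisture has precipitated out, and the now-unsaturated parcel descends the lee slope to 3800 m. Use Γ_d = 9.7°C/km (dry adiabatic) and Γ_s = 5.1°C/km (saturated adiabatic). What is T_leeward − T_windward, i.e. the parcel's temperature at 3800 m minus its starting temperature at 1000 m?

1000 → 2600 m (dry, 9.7°C/km): ΔT = -9.7 × 1.6 = -15.52°C → T = -2.62°C
2600 → 5000 m (saturated, 5.1°C/km): ΔT = -5.1 × 2.4 = -12.24°C → T = -14.86°C
5000 → 3800 m (dry descent, 9.7°C/km): ΔT = +9.7 × 1.2 = +11.64°C → T = -3.22°C
Net change vs windward start: -3.22 − 12.9 = -16.12°C

-16.12°C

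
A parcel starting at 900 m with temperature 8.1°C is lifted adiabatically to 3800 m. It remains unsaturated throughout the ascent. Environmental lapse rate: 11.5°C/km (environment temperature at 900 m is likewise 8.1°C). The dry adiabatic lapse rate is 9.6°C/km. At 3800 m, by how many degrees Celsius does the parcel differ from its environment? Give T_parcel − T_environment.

Parcel:
  900 → 3800 m (dry, 9.6°C/km): ΔT = -9.6 × 2.9 = -27.84°C → T = -19.74°C
Environment:
  900 → 3800 m (environment, 11.5°C/km): ΔT = -11.5 × 2.9 = -33.35°C → T = -25.25°C
T_parcel − T_env = -19.74 − (-25.25) = +5.51°C

+5.51°C (parcel warmer than environment)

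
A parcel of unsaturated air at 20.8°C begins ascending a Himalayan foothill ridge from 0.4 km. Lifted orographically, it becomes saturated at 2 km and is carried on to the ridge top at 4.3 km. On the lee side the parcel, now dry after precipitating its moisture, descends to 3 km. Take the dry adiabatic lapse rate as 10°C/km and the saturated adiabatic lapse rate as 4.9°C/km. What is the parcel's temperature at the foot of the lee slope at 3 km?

6.53°C

400 → 2000 m (dry, 10°C/km): ΔT = -10 × 1.6 = -16°C → T = 4.8°C
2000 → 4300 m (saturated, 4.9°C/km): ΔT = -4.9 × 2.3 = -11.27°C → T = -6.47°C
4300 → 3000 m (dry descent, 10°C/km): ΔT = +10 × 1.3 = +13°C → T = 6.53°C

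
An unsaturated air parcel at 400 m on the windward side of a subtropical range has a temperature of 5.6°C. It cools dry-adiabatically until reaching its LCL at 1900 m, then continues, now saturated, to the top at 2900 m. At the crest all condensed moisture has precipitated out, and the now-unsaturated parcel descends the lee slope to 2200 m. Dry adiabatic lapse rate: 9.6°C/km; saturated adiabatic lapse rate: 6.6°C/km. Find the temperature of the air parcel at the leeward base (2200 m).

-8.68°C

From 400 m to 1900 m (dry): cools by 9.6 × 1.5 = 14.4°C, giving -8.8°C.
From 1900 m to 2900 m (saturated): cools by 6.6 × 1 = 6.6°C, giving -15.4°C.
From 2900 m to 2200 m (dry descent): warms by 9.6 × 0.7 = 6.72°C, giving -8.68°C.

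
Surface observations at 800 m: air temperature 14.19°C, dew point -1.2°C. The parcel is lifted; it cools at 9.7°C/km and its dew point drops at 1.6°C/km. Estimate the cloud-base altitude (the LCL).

T and T_d converge at 9.7 − 1.6 = 8.1°C per km
Height above start = (14.19 − (-1.2)) / 8.1 = 1.9 km
LCL altitude = 800 m + 1900 m = 2700 m

2700 m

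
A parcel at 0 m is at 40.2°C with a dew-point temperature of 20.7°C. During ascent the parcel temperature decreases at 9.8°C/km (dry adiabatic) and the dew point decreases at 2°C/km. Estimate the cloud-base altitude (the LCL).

T and T_d converge at 9.8 − 2 = 7.8°C per km
Height above start = (40.2 − 20.7) / 7.8 = 2.5 km
LCL altitude = 0 m + 2500 m = 2500 m

2500 m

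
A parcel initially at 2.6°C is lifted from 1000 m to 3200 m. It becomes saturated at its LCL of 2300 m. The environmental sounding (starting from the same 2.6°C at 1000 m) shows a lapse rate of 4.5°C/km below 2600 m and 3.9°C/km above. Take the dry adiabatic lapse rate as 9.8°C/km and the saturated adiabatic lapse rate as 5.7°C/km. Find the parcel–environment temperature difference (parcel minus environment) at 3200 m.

-8.33°C (parcel cooler than environment)

Parcel:
  1000 → 2300 m (dry, 9.8°C/km): ΔT = -9.8 × 1.3 = -12.74°C → T = -10.14°C
  2300 → 3200 m (saturated, 5.7°C/km): ΔT = -5.7 × 0.9 = -5.13°C → T = -15.27°C
Environment:
  1000 → 2600 m (environment, lower layer, 4.5°C/km): ΔT = -4.5 × 1.6 = -7.2°C → T = -4.6°C
  2600 → 3200 m (environment, upper layer, 3.9°C/km): ΔT = -3.9 × 0.6 = -2.34°C → T = -6.94°C
T_parcel − T_env = -15.27 − (-6.94) = -8.33°C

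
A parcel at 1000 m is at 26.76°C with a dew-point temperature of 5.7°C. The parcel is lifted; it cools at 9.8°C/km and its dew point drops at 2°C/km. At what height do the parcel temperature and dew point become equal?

T and T_d converge at 9.8 − 2 = 7.8°C per km
Height above start = (26.76 − 5.7) / 7.8 = 2.7 km
LCL altitude = 1000 m + 2700 m = 3700 m

3700 m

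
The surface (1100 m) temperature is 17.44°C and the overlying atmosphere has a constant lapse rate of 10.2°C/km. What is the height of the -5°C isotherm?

Height above start = (17.44 − (-5)) / 10.2 = 2.2 km
Altitude = 1100 m + 2200 m = 3300 m

3300 m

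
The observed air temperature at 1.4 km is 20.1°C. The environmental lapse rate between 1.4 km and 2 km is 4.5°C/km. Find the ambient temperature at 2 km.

17.4°C

From 1400 m to 2000 m (environmental): cools by 4.5 × 0.6 = 2.7°C, giving 17.4°C.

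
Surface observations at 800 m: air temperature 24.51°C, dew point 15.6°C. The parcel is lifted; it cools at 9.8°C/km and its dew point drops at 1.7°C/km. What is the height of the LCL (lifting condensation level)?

1900 m

T and T_d converge at 9.8 − 1.7 = 8.1°C per km
Height above start = (24.51 − 15.6) / 8.1 = 1.1 km
LCL altitude = 800 m + 1100 m = 1900 m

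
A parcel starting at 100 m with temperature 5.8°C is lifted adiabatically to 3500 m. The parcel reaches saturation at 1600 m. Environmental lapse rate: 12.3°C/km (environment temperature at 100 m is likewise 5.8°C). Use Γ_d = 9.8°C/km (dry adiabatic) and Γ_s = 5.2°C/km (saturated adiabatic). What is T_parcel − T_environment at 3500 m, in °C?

Parcel:
  From 100 m to 1600 m (dry): cools by 9.8 × 1.5 = 14.7°C, giving -8.9°C.
  From 1600 m to 3500 m (saturated): cools by 5.2 × 1.9 = 9.88°C, giving -18.78°C.
Environment:
  From 100 m to 3500 m (environment): cools by 12.3 × 3.4 = 41.82°C, giving -36.02°C.
T_parcel − T_env = -18.78 − (-36.02) = +17.24°C

+17.24°C (parcel warmer than environment)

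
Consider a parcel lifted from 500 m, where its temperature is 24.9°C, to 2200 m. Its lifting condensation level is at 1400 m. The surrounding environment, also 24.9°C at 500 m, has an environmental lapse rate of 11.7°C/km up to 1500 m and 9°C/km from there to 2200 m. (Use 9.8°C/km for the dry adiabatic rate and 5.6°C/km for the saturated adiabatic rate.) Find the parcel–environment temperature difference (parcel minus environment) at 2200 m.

Parcel:
  Dry to 1400 m: -9.8 × 0.9 km = -8.82°C, so T = 16.08°C.
  Saturated to 2200 m: -5.6 × 0.8 km = -4.48°C, so T = 11.6°C.
Environment:
  Environment, lower layer to 1500 m: -11.7 × 1 km = -11.7°C, so T = 13.2°C.
  Environment, upper layer to 2200 m: -9 × 0.7 km = -6.3°C, so T = 6.9°C.
T_parcel − T_env = 11.6 − 6.9 = +4.7°C

+4.7°C (parcel warmer than environment)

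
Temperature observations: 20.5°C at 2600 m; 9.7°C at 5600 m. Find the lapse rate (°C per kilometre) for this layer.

3.6°C/km

Γ = −ΔT/Δz = (20.5 − 9.7) / (5600 − 2600) m
  = 10.8°C / 3 km = 3.6°C/km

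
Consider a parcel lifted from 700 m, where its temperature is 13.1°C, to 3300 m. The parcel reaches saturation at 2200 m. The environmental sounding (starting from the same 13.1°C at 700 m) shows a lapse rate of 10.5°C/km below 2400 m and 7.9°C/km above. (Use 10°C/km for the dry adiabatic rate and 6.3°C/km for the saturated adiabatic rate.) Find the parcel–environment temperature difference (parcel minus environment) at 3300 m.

+3.03°C (parcel warmer than environment)

Parcel:
  700–2200 m, dry: Δz = 1.5 km ⇒ ΔT = -15°C; T = -1.9°C
  2200–3300 m, saturated: Δz = 1.1 km ⇒ ΔT = -6.93°C; T = -8.83°C
Environment:
  700–2400 m, environment, lower layer: Δz = 1.7 km ⇒ ΔT = -17.85°C; T = -4.75°C
  2400–3300 m, environment, upper layer: Δz = 0.9 km ⇒ ΔT = -7.11°C; T = -11.86°C
T_parcel − T_env = -8.83 − (-11.86) = +3.03°C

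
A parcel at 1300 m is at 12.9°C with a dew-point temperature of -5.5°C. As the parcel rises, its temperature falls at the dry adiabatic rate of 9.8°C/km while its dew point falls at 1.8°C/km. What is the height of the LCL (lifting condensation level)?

T and T_d converge at 9.8 − 1.8 = 8°C per km
Height above start = (12.9 − (-5.5)) / 8 = 2.3 km
LCL altitude = 1300 m + 2300 m = 3600 m

3600 m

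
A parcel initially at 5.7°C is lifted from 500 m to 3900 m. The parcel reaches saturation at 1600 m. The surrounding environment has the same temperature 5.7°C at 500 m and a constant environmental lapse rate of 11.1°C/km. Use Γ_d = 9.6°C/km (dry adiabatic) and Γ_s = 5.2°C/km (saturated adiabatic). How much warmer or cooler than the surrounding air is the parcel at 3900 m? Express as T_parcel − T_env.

Parcel:
  Dry to 1600 m: -9.6 × 1.1 km = -10.56°C, so T = -4.86°C.
  Saturated to 3900 m: -5.2 × 2.3 km = -11.96°C, so T = -16.82°C.
Environment:
  Environment to 3900 m: -11.1 × 3.4 km = -37.74°C, so T = -32.04°C.
T_parcel − T_env = -16.82 − (-32.04) = +15.22°C

+15.22°C (parcel warmer than environment)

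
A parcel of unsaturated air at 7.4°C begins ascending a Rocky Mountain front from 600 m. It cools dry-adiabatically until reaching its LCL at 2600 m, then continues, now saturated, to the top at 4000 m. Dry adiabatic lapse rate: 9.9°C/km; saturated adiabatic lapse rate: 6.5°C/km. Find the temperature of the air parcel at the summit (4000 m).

From 600 m to 2600 m (dry): cools by 9.9 × 2 = 19.8°C, giving -12.4°C.
From 2600 m to 4000 m (saturated): cools by 6.5 × 1.4 = 9.1°C, giving -21.5°C.

-21.5°C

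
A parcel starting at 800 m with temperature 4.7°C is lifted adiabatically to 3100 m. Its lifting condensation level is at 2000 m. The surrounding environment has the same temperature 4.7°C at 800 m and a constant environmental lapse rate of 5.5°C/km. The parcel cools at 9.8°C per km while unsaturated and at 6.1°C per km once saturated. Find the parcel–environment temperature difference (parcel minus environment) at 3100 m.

-5.82°C (parcel cooler than environment)

Parcel:
  From 800 m to 2000 m (dry): cools by 9.8 × 1.2 = 11.76°C, giving -7.06°C.
  From 2000 m to 3100 m (saturated): cools by 6.1 × 1.1 = 6.71°C, giving -13.77°C.
Environment:
  From 800 m to 3100 m (environment): cools by 5.5 × 2.3 = 12.65°C, giving -7.95°C.
T_parcel − T_env = -13.77 − (-7.95) = -5.82°C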